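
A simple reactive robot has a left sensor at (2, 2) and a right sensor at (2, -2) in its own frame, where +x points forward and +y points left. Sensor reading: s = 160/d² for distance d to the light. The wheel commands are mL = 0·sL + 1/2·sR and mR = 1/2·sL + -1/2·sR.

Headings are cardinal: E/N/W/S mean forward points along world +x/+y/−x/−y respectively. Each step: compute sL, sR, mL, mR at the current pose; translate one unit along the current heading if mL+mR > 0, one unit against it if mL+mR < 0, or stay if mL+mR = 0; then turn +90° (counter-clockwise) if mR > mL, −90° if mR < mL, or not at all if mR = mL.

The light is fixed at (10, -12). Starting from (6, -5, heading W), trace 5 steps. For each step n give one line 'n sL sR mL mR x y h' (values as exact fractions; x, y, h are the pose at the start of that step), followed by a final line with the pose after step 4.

n=0: pose=(6,-5,W); sL=160/61, sR=160/117; mL=80/117, mR=4480/7137; mL+mR=80/61 → advance +1; mR−mL=-400/7137 → turn -1·90°
n=1: pose=(5,-5,N); sL=16/13, sR=16/9; mL=8/9, mR=-32/117; mL+mR=8/13 → advance +1; mR−mL=-136/117 → turn -1·90°
n=2: pose=(5,-4,E); sL=160/109, sR=32/9; mL=16/9, mR=-1024/981; mL+mR=80/109 → advance +1; mR−mL=-2768/981 → turn -1·90°
n=3: pose=(6,-4,S); sL=4, sR=20/9; mL=10/9, mR=8/9; mL+mR=2 → advance +1; mR−mL=-2/9 → turn -1·90°
n=4: pose=(6,-5,W); sL=160/61, sR=160/117; mL=80/117, mR=4480/7137; mL+mR=80/61 → advance +1; mR−mL=-400/7137 → turn -1·90°

0 160/61 160/117 80/117 4480/7137 6 -5 W
1 16/13 16/9 8/9 -32/117 5 -5 N
2 160/109 32/9 16/9 -1024/981 5 -4 E
3 4 20/9 10/9 8/9 6 -4 S
4 160/61 160/117 80/117 4480/7137 6 -5 W
final 5 -5 N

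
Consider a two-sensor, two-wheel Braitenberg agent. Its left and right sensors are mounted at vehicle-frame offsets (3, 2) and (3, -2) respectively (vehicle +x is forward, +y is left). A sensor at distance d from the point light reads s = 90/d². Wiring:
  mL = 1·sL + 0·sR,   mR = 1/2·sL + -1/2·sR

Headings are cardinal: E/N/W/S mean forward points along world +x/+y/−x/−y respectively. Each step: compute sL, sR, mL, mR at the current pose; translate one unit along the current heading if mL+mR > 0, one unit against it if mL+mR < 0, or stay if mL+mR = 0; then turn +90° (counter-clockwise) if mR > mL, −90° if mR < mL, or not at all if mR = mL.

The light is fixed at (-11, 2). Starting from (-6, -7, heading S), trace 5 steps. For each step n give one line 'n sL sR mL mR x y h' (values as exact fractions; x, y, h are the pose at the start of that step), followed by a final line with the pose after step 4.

n=0: pose=(-6,-7,S); sL=90/193, sR=10/17; mL=90/193, mR=-200/3281; mL+mR=1330/3281 → advance +1; mR−mL=-1730/3281 → turn -1·90°
n=1: pose=(-6,-8,W); sL=45/74, sR=45/34; mL=45/74, mR=-225/629; mL+mR=315/1258 → advance +1; mR−mL=-1215/1258 → turn -1·90°
n=2: pose=(-7,-8,N); sL=90/53, sR=18/17; mL=90/53, mR=288/901; mL+mR=1818/901 → advance +1; mR−mL=-1242/901 → turn -1·90°
n=3: pose=(-7,-7,E); sL=45/49, sR=9/17; mL=45/49, mR=162/833; mL+mR=927/833 → advance +1; mR−mL=-603/833 → turn -1·90°
n=4: pose=(-6,-7,S); sL=90/193, sR=10/17; mL=90/193, mR=-200/3281; mL+mR=1330/3281 → advance +1; mR−mL=-1730/3281 → turn -1·90°

0 90/193 10/17 90/193 -200/3281 -6 -7 S
1 45/74 45/34 45/74 -225/629 -6 -8 W
2 90/53 18/17 90/53 288/901 -7 -8 N
3 45/49 9/17 45/49 162/833 -7 -7 E
4 90/193 10/17 90/193 -200/3281 -6 -7 S
final -6 -8 W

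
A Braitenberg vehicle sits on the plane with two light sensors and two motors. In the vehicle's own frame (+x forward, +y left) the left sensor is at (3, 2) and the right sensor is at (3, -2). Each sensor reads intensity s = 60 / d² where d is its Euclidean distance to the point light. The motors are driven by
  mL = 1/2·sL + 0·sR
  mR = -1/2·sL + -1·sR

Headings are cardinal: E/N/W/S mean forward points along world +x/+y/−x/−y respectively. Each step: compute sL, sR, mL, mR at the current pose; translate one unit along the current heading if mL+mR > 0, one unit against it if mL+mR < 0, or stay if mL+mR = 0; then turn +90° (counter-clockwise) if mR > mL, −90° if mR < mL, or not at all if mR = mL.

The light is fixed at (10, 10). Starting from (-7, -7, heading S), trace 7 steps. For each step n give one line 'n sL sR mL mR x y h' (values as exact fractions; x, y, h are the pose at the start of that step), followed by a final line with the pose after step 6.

0 12/125 60/761 6/125 -12066/95125 -7 -7 S
1 15/181 15/149 15/362 -7665/53938 -7 -6 W
2 60/493 12/73 30/493 -8106/35989 -6 -6 N
3 30/197 6/53 15/197 -1977/10441 -6 -7 E
4 12/125 60/761 6/125 -12066/95125 -7 -7 S
5 15/181 15/149 15/362 -7665/53938 -7 -6 W
6 60/493 12/73 30/493 -8106/35989 -6 -6 N
final -6 -7 E

n=0: pose=(-7,-7,S); sL=12/125, sR=60/761; mL=6/125, mR=-12066/95125; mL+mR=-60/761 → advance -1; mR−mL=-16632/95125 → turn -1·90°
n=1: pose=(-7,-6,W); sL=15/181, sR=15/149; mL=15/362, mR=-7665/53938; mL+mR=-15/149 → advance -1; mR−mL=-4950/26969 → turn -1·90°
n=2: pose=(-6,-6,N); sL=60/493, sR=12/73; mL=30/493, mR=-8106/35989; mL+mR=-12/73 → advance -1; mR−mL=-10296/35989 → turn -1·90°
n=3: pose=(-6,-7,E); sL=30/197, sR=6/53; mL=15/197, mR=-1977/10441; mL+mR=-6/53 → advance -1; mR−mL=-2772/10441 → turn -1·90°
n=4: pose=(-7,-7,S); sL=12/125, sR=60/761; mL=6/125, mR=-12066/95125; mL+mR=-60/761 → advance -1; mR−mL=-16632/95125 → turn -1·90°
n=5: pose=(-7,-6,W); sL=15/181, sR=15/149; mL=15/362, mR=-7665/53938; mL+mR=-15/149 → advance -1; mR−mL=-4950/26969 → turn -1·90°
n=6: pose=(-6,-6,N); sL=60/493, sR=12/73; mL=30/493, mR=-8106/35989; mL+mR=-12/73 → advance -1; mR−mL=-10296/35989 → turn -1·90°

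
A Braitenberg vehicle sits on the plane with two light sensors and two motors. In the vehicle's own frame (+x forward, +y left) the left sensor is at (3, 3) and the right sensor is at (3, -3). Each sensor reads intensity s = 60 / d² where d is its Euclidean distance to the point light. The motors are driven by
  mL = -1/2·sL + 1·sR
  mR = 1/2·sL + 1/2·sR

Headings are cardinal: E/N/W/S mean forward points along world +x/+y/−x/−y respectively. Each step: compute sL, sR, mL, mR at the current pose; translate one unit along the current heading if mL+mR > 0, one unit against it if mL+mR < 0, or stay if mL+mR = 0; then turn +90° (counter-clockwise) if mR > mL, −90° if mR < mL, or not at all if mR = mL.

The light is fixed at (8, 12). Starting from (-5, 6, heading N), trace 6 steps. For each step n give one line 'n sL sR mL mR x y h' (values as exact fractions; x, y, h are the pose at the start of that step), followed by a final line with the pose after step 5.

0 12/53 60/109 2526/5777 2244/5777 -5 6 N
1 15/26 15/41 165/2132 1005/2132 -5 7 E
2 60/229 12/17 2238/3893 1884/3893 -4 7 N
3 30/41 6/13 51/533 318/533 -4 8 E
4 60/197 12/13 1974/2561 1572/2561 -3 8 N
5 15/16 3/5 21/160 123/160 -3 9 E
final -2 9 N

n=0: pose=(-5,6,N); sL=12/53, sR=60/109; mL=2526/5777, mR=2244/5777; mL+mR=90/109 → advance +1; mR−mL=-282/5777 → turn -1·90°
n=1: pose=(-5,7,E); sL=15/26, sR=15/41; mL=165/2132, mR=1005/2132; mL+mR=45/82 → advance +1; mR−mL=210/533 → turn +1·90°
n=2: pose=(-4,7,N); sL=60/229, sR=12/17; mL=2238/3893, mR=1884/3893; mL+mR=18/17 → advance +1; mR−mL=-354/3893 → turn -1·90°
n=3: pose=(-4,8,E); sL=30/41, sR=6/13; mL=51/533, mR=318/533; mL+mR=9/13 → advance +1; mR−mL=267/533 → turn +1·90°
n=4: pose=(-3,8,N); sL=60/197, sR=12/13; mL=1974/2561, mR=1572/2561; mL+mR=18/13 → advance +1; mR−mL=-402/2561 → turn -1·90°
n=5: pose=(-3,9,E); sL=15/16, sR=3/5; mL=21/160, mR=123/160; mL+mR=9/10 → advance +1; mR−mL=51/80 → turn +1·90°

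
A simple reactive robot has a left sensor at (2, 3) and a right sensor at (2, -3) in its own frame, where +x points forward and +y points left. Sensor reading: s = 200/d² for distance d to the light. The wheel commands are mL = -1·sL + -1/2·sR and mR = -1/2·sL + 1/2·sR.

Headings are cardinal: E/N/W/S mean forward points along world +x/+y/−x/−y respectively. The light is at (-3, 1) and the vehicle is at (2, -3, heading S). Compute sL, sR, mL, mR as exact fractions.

2 5 -9/2 3/2

left sensor world pos  = (5, -5); dL² = 100
right sensor world pos = (-1, -5); dR² = 40
sL = 200/100 = 2
sR = 200/40 = 5
mL = -1·sL + -1/2·sR = -9/2
mR = -1/2·sL + 1/2·sR = 3/2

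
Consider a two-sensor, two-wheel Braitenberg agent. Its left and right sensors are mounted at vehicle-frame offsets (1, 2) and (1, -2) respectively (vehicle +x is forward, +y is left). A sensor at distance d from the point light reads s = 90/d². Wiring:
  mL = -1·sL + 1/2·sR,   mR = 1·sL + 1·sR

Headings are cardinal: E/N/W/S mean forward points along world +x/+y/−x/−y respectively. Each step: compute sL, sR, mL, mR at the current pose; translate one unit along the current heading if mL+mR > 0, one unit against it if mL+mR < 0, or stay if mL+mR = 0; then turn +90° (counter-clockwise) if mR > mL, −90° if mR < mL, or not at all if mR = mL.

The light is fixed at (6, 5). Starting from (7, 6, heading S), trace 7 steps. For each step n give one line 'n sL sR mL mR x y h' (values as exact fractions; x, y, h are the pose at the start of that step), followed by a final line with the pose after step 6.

0 10 90 35 100 7 6 S
1 45/4 45/4 -45/8 45/2 7 5 E
2 90 90/17 -1485/17 1620/17 8 5 N
3 45 9 -81/2 54 8 6 W
4 10 90 35 100 7 6 S
5 45/4 45/4 -45/8 45/2 7 5 E
6 90 90/17 -1485/17 1620/17 8 5 N
final 8 6 W

n=0: pose=(7,6,S); sL=10, sR=90; mL=35, mR=100; mL+mR=135 → advance +1; mR−mL=65 → turn +1·90°
n=1: pose=(7,5,E); sL=45/4, sR=45/4; mL=-45/8, mR=45/2; mL+mR=135/8 → advance +1; mR−mL=225/8 → turn +1·90°
n=2: pose=(8,5,N); sL=90, sR=90/17; mL=-1485/17, mR=1620/17; mL+mR=135/17 → advance +1; mR−mL=3105/17 → turn +1·90°
n=3: pose=(8,6,W); sL=45, sR=9; mL=-81/2, mR=54; mL+mR=27/2 → advance +1; mR−mL=189/2 → turn +1·90°
n=4: pose=(7,6,S); sL=10, sR=90; mL=35, mR=100; mL+mR=135 → advance +1; mR−mL=65 → turn +1·90°
n=5: pose=(7,5,E); sL=45/4, sR=45/4; mL=-45/8, mR=45/2; mL+mR=135/8 → advance +1; mR−mL=225/8 → turn +1·90°
n=6: pose=(8,5,N); sL=90, sR=90/17; mL=-1485/17, mR=1620/17; mL+mR=135/17 → advance +1; mR−mL=3105/17 → turn +1·90°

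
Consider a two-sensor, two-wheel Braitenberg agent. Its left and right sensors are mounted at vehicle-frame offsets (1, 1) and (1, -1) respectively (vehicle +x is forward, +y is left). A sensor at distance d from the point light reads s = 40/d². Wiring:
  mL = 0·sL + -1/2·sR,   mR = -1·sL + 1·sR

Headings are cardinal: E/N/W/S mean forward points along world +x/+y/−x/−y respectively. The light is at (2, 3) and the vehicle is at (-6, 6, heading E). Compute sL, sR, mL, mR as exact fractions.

8/13 40/53 -20/53 96/689

left sensor world pos  = (-5, 7); dL² = 65
right sensor world pos = (-5, 5); dR² = 53
sL = 40/65 = 8/13
sR = 40/53 = 40/53
mL = 0·sL + -1/2·sR = -20/53
mR = -1·sL + 1·sR = 96/689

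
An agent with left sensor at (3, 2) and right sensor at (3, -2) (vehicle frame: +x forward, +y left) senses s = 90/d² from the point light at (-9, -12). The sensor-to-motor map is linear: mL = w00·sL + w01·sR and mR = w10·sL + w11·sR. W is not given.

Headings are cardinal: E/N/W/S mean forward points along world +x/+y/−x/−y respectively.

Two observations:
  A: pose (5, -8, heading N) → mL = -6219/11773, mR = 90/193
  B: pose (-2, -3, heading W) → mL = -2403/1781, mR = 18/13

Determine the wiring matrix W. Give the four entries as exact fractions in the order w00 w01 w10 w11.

obs A: pose=(5,-8,N) → sL=90/193, sR=18/61, mL=-6219/11773, mR=90/193
obs B: pose=(-2,-3,W) → sL=18/13, sR=90/137, mL=-2403/1781, mR=18/13
sensor matrix S = [[90/193, 18/61], [18/13, 90/137]]; det S = -2143584/20967713
solve [mL_A; mL_B] = S·[w00; w01] and [mR_A; mR_B] = S·[w10; w11]:
  w00 = -1/2, w01 = -1, w10 = 1, w11 = 0

-1/2 -1 1 0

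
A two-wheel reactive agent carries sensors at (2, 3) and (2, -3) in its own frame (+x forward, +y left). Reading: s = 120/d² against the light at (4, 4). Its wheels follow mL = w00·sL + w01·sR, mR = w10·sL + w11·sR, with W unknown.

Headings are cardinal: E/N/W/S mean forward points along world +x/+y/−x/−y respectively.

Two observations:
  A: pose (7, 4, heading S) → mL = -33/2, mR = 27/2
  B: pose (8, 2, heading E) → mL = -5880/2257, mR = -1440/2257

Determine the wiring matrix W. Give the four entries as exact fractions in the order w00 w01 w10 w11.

obs A: pose=(7,4,S) → sL=3, sR=30, mL=-33/2, mR=27/2
obs B: pose=(8,2,E) → sL=120/37, sR=120/61, mL=-5880/2257, mR=-1440/2257
sensor matrix S = [[3, 30], [120/37, 120/61]]; det S = -206280/2257
solve [mL_A; mL_B] = S·[w00; w01] and [mR_A; mR_B] = S·[w10; w11]:
  w00 = -1/2, w01 = -1/2, w10 = -1/2, w11 = 1/2

-1/2 -1/2 -1/2 1/2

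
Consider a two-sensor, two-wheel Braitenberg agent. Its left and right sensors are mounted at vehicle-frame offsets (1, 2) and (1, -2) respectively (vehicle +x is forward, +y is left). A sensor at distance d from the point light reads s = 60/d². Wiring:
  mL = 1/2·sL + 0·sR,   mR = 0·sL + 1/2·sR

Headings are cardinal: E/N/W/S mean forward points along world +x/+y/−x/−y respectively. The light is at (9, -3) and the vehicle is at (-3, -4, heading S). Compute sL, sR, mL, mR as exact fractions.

15/26 3/10 15/52 3/20

left sensor world pos  = (-1, -5); dL² = 104
right sensor world pos = (-5, -5); dR² = 200
sL = 60/104 = 15/26
sR = 60/200 = 3/10
mL = 1/2·sL + 0·sR = 15/52
mR = 0·sL + 1/2·sR = 3/20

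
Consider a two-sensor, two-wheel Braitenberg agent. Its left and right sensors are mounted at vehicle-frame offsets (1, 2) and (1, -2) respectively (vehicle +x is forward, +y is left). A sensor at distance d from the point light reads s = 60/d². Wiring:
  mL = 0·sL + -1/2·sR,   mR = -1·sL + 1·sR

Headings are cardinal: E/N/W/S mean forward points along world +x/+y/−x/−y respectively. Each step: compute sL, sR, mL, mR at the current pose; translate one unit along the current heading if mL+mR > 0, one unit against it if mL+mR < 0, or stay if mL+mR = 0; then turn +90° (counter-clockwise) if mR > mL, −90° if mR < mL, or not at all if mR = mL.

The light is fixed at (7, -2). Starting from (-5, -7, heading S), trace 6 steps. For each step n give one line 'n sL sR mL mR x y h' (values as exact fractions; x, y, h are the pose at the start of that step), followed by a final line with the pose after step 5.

n=0: pose=(-5,-7,S); sL=15/34, sR=15/58; mL=-15/116, mR=-90/493; mL+mR=-615/1972 → advance -1; mR−mL=-105/1972 → turn -1·90°
n=1: pose=(-5,-6,W); sL=12/41, sR=60/173; mL=-30/173, mR=384/7093; mL+mR=-846/7093 → advance -1; mR−mL=1614/7093 → turn +1·90°
n=2: pose=(-4,-6,S); sL=30/53, sR=30/97; mL=-15/97, mR=-1320/5141; mL+mR=-2115/5141 → advance -1; mR−mL=-525/5141 → turn -1·90°
n=3: pose=(-4,-5,W); sL=60/169, sR=12/29; mL=-6/29, mR=288/4901; mL+mR=-726/4901 → advance -1; mR−mL=1302/4901 → turn +1·90°
n=4: pose=(-3,-5,S); sL=3/4, sR=3/8; mL=-3/16, mR=-3/8; mL+mR=-9/16 → advance -1; mR−mL=-3/16 → turn -1·90°
n=5: pose=(-3,-4,W); sL=60/137, sR=60/121; mL=-30/121, mR=960/16577; mL+mR=-3150/16577 → advance -1; mR−mL=5070/16577 → turn +1·90°

0 15/34 15/58 -15/116 -90/493 -5 -7 S
1 12/41 60/173 -30/173 384/7093 -5 -6 W
2 30/53 30/97 -15/97 -1320/5141 -4 -6 S
3 60/169 12/29 -6/29 288/4901 -4 -5 W
4 3/4 3/8 -3/16 -3/8 -3 -5 S
5 60/137 60/121 -30/121 960/16577 -3 -4 W
final -2 -4 S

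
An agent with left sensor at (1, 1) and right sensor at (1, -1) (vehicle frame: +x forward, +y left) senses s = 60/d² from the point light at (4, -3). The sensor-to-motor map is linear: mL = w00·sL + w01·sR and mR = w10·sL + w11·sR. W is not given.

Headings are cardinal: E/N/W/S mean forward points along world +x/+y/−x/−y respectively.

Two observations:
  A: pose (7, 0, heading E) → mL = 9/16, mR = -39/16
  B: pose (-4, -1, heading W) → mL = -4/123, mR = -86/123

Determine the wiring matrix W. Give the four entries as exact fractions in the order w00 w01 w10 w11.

-1/2 1/2 -1/2 -1/2

obs A: pose=(7,0,E) → sL=15/8, sR=3, mL=9/16, mR=-39/16
obs B: pose=(-4,-1,W) → sL=30/41, sR=2/3, mL=-4/123, mR=-86/123
sensor matrix S = [[15/8, 3], [30/41, 2/3]]; det S = -155/164
solve [mL_A; mL_B] = S·[w00; w01] and [mR_A; mR_B] = S·[w10; w11]:
  w00 = -1/2, w01 = 1/2, w10 = -1/2, w11 = -1/2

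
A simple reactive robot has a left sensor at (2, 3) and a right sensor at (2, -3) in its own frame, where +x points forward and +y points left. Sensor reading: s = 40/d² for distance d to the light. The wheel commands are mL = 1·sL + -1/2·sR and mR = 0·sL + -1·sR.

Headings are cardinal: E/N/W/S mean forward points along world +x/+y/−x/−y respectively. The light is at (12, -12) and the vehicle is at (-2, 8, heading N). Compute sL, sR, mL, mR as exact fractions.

left sensor world pos  = (-5, 10); dL² = 773
right sensor world pos = (1, 10); dR² = 605
sL = 40/773 = 40/773
sR = 40/605 = 8/121
mL = 1·sL + -1/2·sR = 1748/93533
mR = 0·sL + -1·sR = -8/121

40/773 8/121 1748/93533 -8/121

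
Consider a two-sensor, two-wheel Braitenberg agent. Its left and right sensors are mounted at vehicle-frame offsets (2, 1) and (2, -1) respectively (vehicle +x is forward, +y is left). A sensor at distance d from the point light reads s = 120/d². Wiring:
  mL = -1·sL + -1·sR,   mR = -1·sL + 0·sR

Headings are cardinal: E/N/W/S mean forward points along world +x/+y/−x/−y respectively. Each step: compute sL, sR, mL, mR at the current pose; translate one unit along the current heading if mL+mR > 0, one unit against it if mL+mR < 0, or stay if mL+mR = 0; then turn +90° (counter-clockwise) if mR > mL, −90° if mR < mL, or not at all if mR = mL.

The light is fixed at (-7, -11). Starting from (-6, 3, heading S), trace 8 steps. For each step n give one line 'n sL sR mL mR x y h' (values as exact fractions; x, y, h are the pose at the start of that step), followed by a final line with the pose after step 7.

0 30/37 5/6 -365/222 -30/37 -6 3 S
1 24/53 24/41 -2256/2173 -24/53 -6 4 E
2 12/29 12/29 -24/29 -12/29 -7 4 N
3 120/173 120/229 -48240/39617 -120/173 -7 3 W
4 30/37 5/6 -365/222 -30/37 -6 3 S
5 24/53 24/41 -2256/2173 -24/53 -6 4 E
6 12/29 12/29 -24/29 -12/29 -7 4 N
7 120/173 120/229 -48240/39617 -120/173 -7 3 W
final -6 3 S

n=0: pose=(-6,3,S); sL=30/37, sR=5/6; mL=-365/222, mR=-30/37; mL+mR=-545/222 → advance -1; mR−mL=5/6 → turn +1·90°
n=1: pose=(-6,4,E); sL=24/53, sR=24/41; mL=-2256/2173, mR=-24/53; mL+mR=-3240/2173 → advance -1; mR−mL=24/41 → turn +1·90°
n=2: pose=(-7,4,N); sL=12/29, sR=12/29; mL=-24/29, mR=-12/29; mL+mR=-36/29 → advance -1; mR−mL=12/29 → turn +1·90°
n=3: pose=(-7,3,W); sL=120/173, sR=120/229; mL=-48240/39617, mR=-120/173; mL+mR=-75720/39617 → advance -1; mR−mL=120/229 → turn +1·90°
n=4: pose=(-6,3,S); sL=30/37, sR=5/6; mL=-365/222, mR=-30/37; mL+mR=-545/222 → advance -1; mR−mL=5/6 → turn +1·90°
n=5: pose=(-6,4,E); sL=24/53, sR=24/41; mL=-2256/2173, mR=-24/53; mL+mR=-3240/2173 → advance -1; mR−mL=24/41 → turn +1·90°
n=6: pose=(-7,4,N); sL=12/29, sR=12/29; mL=-24/29, mR=-12/29; mL+mR=-36/29 → advance -1; mR−mL=12/29 → turn +1·90°
n=7: pose=(-7,3,W); sL=120/173, sR=120/229; mL=-48240/39617, mR=-120/173; mL+mR=-75720/39617 → advance -1; mR−mL=120/229 → turn +1·90°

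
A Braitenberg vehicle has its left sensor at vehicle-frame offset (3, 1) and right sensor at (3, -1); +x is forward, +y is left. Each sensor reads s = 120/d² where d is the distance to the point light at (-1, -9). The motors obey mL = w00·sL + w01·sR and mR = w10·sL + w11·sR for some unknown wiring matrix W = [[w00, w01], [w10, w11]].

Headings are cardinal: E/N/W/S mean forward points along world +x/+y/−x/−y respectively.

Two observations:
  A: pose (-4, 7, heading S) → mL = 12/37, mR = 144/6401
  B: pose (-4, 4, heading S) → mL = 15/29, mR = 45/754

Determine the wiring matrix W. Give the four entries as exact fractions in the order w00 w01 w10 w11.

0 1/2 1/2 -1/2

obs A: pose=(-4,7,S) → sL=120/173, sR=24/37, mL=12/37, mR=144/6401
obs B: pose=(-4,4,S) → sL=15/13, sR=30/29, mL=15/29, mR=45/754
sensor matrix S = [[120/173, 24/37], [15/13, 30/29]]; det S = -74520/2413177
solve [mL_A; mL_B] = S·[w00; w01] and [mR_A; mR_B] = S·[w10; w11]:
  w00 = 0, w01 = 1/2, w10 = 1/2, w11 = -1/2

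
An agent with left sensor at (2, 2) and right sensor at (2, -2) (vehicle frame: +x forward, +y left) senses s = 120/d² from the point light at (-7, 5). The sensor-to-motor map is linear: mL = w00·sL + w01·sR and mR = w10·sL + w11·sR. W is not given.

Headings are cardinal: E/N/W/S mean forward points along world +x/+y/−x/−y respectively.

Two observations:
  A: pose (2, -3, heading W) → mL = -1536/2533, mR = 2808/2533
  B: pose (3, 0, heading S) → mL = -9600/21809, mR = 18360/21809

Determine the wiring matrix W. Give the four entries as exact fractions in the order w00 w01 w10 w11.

1 -1 1/2 1/2

obs A: pose=(2,-3,W) → sL=120/149, sR=24/17, mL=-1536/2533, mR=2808/2533
obs B: pose=(3,0,S) → sL=120/193, sR=120/113, mL=-9600/21809, mR=18360/21809
sensor matrix S = [[120/149, 24/17], [120/193, 120/113]]; det S = -1244160/55242197
solve [mL_A; mL_B] = S·[w00; w01] and [mR_A; mR_B] = S·[w10; w11]:
  w00 = 1, w01 = -1, w10 = 1/2, w11 = 1/2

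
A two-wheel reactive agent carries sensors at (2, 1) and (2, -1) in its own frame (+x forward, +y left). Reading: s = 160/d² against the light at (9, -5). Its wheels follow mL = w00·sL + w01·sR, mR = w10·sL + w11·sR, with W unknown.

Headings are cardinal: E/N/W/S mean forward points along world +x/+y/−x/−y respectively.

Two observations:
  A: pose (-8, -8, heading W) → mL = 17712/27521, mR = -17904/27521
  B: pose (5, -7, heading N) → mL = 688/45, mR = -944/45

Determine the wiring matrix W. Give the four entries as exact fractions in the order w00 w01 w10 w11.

1 1/2 -1/2 -1

obs A: pose=(-8,-8,W) → sL=160/377, sR=32/73, mL=17712/27521, mR=-17904/27521
obs B: pose=(5,-7,N) → sL=32/5, sR=160/9, mL=688/45, mR=-944/45
sensor matrix S = [[160/377, 32/73], [32/5, 160/9]]; det S = 5869568/1238445
solve [mL_A; mL_B] = S·[w00; w01] and [mR_A; mR_B] = S·[w10; w11]:
  w00 = 1, w01 = 1/2, w10 = -1/2, w11 = -1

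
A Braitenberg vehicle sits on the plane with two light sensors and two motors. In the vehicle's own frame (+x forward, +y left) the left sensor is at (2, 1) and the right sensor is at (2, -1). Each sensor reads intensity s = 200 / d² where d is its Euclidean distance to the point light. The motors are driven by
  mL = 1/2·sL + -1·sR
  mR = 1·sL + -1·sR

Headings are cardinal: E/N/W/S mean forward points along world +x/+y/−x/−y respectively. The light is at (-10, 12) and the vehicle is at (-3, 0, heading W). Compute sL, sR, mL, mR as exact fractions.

left sensor world pos  = (-5, -1); dL² = 194
right sensor world pos = (-5, 1); dR² = 146
sL = 200/194 = 100/97
sR = 200/146 = 100/73
mL = 1/2·sL + -1·sR = -6050/7081
mR = 1·sL + -1·sR = -2400/7081

100/97 100/73 -6050/7081 -2400/7081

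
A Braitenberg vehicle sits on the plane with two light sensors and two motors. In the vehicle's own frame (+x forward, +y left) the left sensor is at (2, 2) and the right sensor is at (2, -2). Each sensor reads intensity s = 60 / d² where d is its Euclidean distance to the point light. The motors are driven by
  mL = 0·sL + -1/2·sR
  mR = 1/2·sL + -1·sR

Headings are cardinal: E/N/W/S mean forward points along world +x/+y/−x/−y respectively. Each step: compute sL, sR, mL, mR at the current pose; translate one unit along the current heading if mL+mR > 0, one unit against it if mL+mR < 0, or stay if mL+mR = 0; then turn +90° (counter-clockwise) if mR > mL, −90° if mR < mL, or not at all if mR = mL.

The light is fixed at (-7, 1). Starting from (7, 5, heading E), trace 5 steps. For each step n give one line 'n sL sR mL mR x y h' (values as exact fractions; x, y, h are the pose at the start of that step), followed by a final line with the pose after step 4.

0 15/73 3/13 -3/26 -243/1898 7 5 E
1 60/229 12/25 -6/25 -1998/5725 6 5 S
2 6/13 6/17 -3/17 -27/221 6 6 W
3 12/53 20/51 -10/51 -754/2703 7 6 S
4 3/8 15/52 -15/104 -21/208 7 7 W
final 8 7 S

n=0: pose=(7,5,E); sL=15/73, sR=3/13; mL=-3/26, mR=-243/1898; mL+mR=-231/949 → advance -1; mR−mL=-12/949 → turn -1·90°
n=1: pose=(6,5,S); sL=60/229, sR=12/25; mL=-6/25, mR=-1998/5725; mL+mR=-3372/5725 → advance -1; mR−mL=-624/5725 → turn -1·90°
n=2: pose=(6,6,W); sL=6/13, sR=6/17; mL=-3/17, mR=-27/221; mL+mR=-66/221 → advance -1; mR−mL=12/221 → turn +1·90°
n=3: pose=(7,6,S); sL=12/53, sR=20/51; mL=-10/51, mR=-754/2703; mL+mR=-428/901 → advance -1; mR−mL=-224/2703 → turn -1·90°
n=4: pose=(7,7,W); sL=3/8, sR=15/52; mL=-15/104, mR=-21/208; mL+mR=-51/208 → advance -1; mR−mL=9/208 → turn +1·90°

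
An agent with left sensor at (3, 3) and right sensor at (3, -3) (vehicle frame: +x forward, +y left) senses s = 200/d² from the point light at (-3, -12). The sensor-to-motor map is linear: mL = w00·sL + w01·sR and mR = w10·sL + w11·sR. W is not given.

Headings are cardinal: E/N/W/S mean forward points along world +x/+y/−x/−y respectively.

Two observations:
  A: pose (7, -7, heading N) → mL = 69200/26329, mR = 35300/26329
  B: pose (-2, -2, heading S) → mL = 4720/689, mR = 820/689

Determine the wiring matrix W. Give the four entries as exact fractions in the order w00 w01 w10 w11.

obs A: pose=(7,-7,N) → sL=200/113, sR=200/233, mL=69200/26329, mR=35300/26329
obs B: pose=(-2,-2,S) → sL=40/13, sR=200/53, mL=4720/689, mR=820/689
sensor matrix S = [[200/113, 200/233], [40/13, 200/53]]; det S = 73248000/18140681
solve [mL_A; mL_B] = S·[w00; w01] and [mR_A; mR_B] = S·[w10; w11]:
  w00 = 1, w01 = 1, w10 = 1, w11 = -1/2

1 1 1 -1/2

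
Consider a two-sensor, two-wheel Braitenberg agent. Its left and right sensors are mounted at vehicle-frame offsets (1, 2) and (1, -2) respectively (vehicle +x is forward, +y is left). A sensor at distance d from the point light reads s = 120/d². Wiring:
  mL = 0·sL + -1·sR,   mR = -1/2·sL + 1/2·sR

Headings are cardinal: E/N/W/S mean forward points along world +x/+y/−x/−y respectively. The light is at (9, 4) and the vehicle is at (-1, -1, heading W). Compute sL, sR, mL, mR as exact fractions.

left sensor world pos  = (-2, -3); dL² = 170
right sensor world pos = (-2, 1); dR² = 130
sL = 120/170 = 12/17
sR = 120/130 = 12/13
mL = 0·sL + -1·sR = -12/13
mR = -1/2·sL + 1/2·sR = 24/221

12/17 12/13 -12/13 24/221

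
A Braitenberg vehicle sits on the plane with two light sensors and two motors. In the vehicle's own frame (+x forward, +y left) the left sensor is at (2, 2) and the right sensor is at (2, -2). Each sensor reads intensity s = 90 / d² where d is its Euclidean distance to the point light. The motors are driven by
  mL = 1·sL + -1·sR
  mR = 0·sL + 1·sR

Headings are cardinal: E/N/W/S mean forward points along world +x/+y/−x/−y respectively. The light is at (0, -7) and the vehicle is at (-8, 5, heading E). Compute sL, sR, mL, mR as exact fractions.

left sensor world pos  = (-6, 7); dL² = 232
right sensor world pos = (-6, 3); dR² = 136
sL = 90/232 = 45/116
sR = 90/136 = 45/68
mL = 1·sL + -1·sR = -135/493
mR = 0·sL + 1·sR = 45/68

45/116 45/68 -135/493 45/68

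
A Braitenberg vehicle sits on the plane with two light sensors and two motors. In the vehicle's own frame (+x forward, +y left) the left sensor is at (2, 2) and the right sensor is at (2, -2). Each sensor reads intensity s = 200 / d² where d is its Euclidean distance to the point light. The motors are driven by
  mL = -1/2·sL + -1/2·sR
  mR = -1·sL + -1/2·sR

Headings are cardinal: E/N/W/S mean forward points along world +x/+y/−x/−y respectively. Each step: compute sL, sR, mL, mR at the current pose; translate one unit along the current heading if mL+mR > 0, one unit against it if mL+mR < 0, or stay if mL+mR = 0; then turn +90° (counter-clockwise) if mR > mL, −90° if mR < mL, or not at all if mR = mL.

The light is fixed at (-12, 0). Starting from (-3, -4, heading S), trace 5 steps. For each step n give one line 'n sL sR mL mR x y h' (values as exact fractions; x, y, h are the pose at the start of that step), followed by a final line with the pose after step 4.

0 200/157 40/17 -4840/2669 -6540/2669 -3 -4 S
1 100/37 4 -124/37 -174/37 -3 -3 W
2 40/13 40/29 -840/377 -1420/377 -2 -3 N
3 50/37 10/9 -410/333 -635/333 -2 -4 E
4 200/157 40/17 -4840/2669 -6540/2669 -3 -4 S
final -3 -3 W

n=0: pose=(-3,-4,S); sL=200/157, sR=40/17; mL=-4840/2669, mR=-6540/2669; mL+mR=-11380/2669 → advance -1; mR−mL=-100/157 → turn -1·90°
n=1: pose=(-3,-3,W); sL=100/37, sR=4; mL=-124/37, mR=-174/37; mL+mR=-298/37 → advance -1; mR−mL=-50/37 → turn -1·90°
n=2: pose=(-2,-3,N); sL=40/13, sR=40/29; mL=-840/377, mR=-1420/377; mL+mR=-2260/377 → advance -1; mR−mL=-20/13 → turn -1·90°
n=3: pose=(-2,-4,E); sL=50/37, sR=10/9; mL=-410/333, mR=-635/333; mL+mR=-1045/333 → advance -1; mR−mL=-25/37 → turn -1·90°
n=4: pose=(-3,-4,S); sL=200/157, sR=40/17; mL=-4840/2669, mR=-6540/2669; mL+mR=-11380/2669 → advance -1; mR−mL=-100/157 → turn -1·90°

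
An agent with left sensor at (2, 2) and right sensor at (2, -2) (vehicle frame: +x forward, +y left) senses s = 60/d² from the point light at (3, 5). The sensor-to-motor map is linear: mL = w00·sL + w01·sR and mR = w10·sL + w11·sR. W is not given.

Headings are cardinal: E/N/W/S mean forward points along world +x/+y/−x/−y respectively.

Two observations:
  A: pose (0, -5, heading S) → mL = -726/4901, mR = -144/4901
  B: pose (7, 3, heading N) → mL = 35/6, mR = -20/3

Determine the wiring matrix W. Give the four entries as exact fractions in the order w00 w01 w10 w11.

obs A: pose=(0,-5,S) → sL=12/29, sR=60/169, mL=-726/4901, mR=-144/4901
obs B: pose=(7,3,N) → sL=15, sR=5/3, mL=35/6, mR=-20/3
sensor matrix S = [[12/29, 60/169], [15, 5/3]]; det S = -22720/4901
solve [mL_A; mL_B] = S·[w00; w01] and [mR_A; mR_B] = S·[w10; w11]:
  w00 = 1/2, w01 = -1, w10 = -1/2, w11 = 1/2

1/2 -1 -1/2 1/2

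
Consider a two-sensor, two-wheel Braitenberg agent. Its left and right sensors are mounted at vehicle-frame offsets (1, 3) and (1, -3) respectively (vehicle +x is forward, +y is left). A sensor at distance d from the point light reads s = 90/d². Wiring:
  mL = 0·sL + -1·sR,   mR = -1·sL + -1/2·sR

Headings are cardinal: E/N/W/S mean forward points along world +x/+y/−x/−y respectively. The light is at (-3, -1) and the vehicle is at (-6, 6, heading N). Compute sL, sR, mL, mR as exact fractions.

left sensor world pos  = (-9, 7); dL² = 100
right sensor world pos = (-3, 7); dR² = 64
sL = 90/100 = 9/10
sR = 90/64 = 45/32
mL = 0·sL + -1·sR = -45/32
mR = -1·sL + -1/2·sR = -513/320

9/10 45/32 -45/32 -513/320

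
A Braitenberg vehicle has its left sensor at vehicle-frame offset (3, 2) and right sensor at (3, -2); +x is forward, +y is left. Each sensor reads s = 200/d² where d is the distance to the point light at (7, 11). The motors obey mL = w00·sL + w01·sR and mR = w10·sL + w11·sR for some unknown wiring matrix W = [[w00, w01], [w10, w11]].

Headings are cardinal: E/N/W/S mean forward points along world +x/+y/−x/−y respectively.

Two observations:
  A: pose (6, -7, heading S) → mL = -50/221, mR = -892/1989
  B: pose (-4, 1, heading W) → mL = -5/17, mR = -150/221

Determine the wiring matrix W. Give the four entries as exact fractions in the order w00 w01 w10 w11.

obs A: pose=(6,-7,S) → sL=100/221, sR=4/9, mL=-50/221, mR=-892/1989
obs B: pose=(-4,1,W) → sL=10/17, sR=10/13, mL=-5/17, mR=-150/221
sensor matrix S = [[100/221, 4/9], [10/17, 10/13]]; det S = 2240/25857
solve [mL_A; mL_B] = S·[w00; w01] and [mR_A; mR_B] = S·[w10; w11]:
  w00 = -1/2, w01 = 0, w10 = -1/2, w11 = -1/2

-1/2 0 -1/2 -1/2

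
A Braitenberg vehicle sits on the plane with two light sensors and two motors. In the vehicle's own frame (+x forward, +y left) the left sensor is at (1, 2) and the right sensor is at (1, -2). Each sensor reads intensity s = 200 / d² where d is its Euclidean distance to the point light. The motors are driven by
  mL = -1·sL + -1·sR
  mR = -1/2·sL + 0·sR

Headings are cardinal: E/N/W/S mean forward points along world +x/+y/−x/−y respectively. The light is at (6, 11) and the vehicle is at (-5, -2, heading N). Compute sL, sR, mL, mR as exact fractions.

200/313 8/9 -4304/2817 -100/313

left sensor world pos  = (-7, -1); dL² = 313
right sensor world pos = (-3, -1); dR² = 225
sL = 200/313 = 200/313
sR = 200/225 = 8/9
mL = -1·sL + -1·sR = -4304/2817
mR = -1/2·sL + 0·sR = -100/313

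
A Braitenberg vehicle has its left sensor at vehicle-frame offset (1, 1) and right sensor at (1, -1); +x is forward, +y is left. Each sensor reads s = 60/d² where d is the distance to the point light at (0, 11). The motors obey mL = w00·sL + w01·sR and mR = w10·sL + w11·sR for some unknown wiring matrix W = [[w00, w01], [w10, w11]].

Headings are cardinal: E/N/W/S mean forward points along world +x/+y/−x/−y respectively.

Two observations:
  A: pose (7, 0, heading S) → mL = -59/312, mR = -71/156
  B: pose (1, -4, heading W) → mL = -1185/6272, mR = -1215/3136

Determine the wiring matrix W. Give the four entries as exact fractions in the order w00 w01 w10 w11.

obs A: pose=(7,0,S) → sL=15/52, sR=1/3, mL=-59/312, mR=-71/156
obs B: pose=(1,-4,W) → sL=15/64, sR=15/49, mL=-1185/6272, mR=-1215/3136
sensor matrix S = [[15/52, 1/3], [15/64, 15/49]]; det S = 415/40768
solve [mL_A; mL_B] = S·[w00; w01] and [mR_A; mR_B] = S·[w10; w11]:
  w00 = 1/2, w01 = -1, w10 = -1, w11 = -1/2

1/2 -1 -1 -1/2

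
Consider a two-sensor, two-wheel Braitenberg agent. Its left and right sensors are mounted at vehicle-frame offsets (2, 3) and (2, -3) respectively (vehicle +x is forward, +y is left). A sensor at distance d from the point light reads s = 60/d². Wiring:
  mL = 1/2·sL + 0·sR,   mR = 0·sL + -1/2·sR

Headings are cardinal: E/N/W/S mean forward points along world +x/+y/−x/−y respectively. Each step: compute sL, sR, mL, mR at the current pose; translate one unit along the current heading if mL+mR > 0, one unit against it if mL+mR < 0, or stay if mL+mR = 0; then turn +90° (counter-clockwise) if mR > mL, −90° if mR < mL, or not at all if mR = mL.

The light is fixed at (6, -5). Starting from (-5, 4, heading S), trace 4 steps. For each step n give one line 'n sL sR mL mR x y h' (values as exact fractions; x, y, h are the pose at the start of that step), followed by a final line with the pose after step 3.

0 60/113 12/49 30/113 -6/49 -5 4 S
1 30/97 6/29 15/97 -3/29 -5 3 W
2 12/65 60/181 6/65 -30/181 -6 3 N
3 3/10 15/29 3/20 -15/58 -6 2 E
final -7 2 S

n=0: pose=(-5,4,S); sL=60/113, sR=12/49; mL=30/113, mR=-6/49; mL+mR=792/5537 → advance +1; mR−mL=-2148/5537 → turn -1·90°
n=1: pose=(-5,3,W); sL=30/97, sR=6/29; mL=15/97, mR=-3/29; mL+mR=144/2813 → advance +1; mR−mL=-726/2813 → turn -1·90°
n=2: pose=(-6,3,N); sL=12/65, sR=60/181; mL=6/65, mR=-30/181; mL+mR=-864/11765 → advance -1; mR−mL=-3036/11765 → turn -1·90°
n=3: pose=(-6,2,E); sL=3/10, sR=15/29; mL=3/20, mR=-15/58; mL+mR=-63/580 → advance -1; mR−mL=-237/580 → turn -1·90°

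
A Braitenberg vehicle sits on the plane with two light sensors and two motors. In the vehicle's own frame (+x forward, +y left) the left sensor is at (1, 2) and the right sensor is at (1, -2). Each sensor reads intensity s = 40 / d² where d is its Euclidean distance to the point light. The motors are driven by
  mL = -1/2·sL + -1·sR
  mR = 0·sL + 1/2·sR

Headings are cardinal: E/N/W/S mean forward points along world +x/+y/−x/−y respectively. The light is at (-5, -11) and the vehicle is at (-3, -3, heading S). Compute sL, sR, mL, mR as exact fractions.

left sensor world pos  = (-1, -4); dL² = 65
right sensor world pos = (-5, -4); dR² = 49
sL = 40/65 = 8/13
sR = 40/49 = 40/49
mL = -1/2·sL + -1·sR = -716/637
mR = 0·sL + 1/2·sR = 20/49

8/13 40/49 -716/637 20/49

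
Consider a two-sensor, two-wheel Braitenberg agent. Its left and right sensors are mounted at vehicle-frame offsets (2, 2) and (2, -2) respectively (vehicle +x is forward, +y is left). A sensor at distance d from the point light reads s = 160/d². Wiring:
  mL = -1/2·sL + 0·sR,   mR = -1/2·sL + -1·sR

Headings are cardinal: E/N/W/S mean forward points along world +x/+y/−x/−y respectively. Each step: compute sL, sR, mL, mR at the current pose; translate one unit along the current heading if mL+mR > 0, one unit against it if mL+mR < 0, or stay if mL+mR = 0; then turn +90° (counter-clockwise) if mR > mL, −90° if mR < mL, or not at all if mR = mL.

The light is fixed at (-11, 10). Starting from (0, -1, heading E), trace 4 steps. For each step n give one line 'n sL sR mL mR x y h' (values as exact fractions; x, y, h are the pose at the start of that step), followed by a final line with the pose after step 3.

0 16/25 80/169 -8/25 -3352/4225 0 -1 E
1 160/313 160/233 -80/313 -68720/72929 -1 -1 S
2 10/13 5/4 -5/13 -85/52 -1 0 W
3 32/29 160/233 -16/29 -8368/6757 0 0 N
final 0 -1 E

n=0: pose=(0,-1,E); sL=16/25, sR=80/169; mL=-8/25, mR=-3352/4225; mL+mR=-4704/4225 → advance -1; mR−mL=-80/169 → turn -1·90°
n=1: pose=(-1,-1,S); sL=160/313, sR=160/233; mL=-80/313, mR=-68720/72929; mL+mR=-87360/72929 → advance -1; mR−mL=-160/233 → turn -1·90°
n=2: pose=(-1,0,W); sL=10/13, sR=5/4; mL=-5/13, mR=-85/52; mL+mR=-105/52 → advance -1; mR−mL=-5/4 → turn -1·90°
n=3: pose=(0,0,N); sL=32/29, sR=160/233; mL=-16/29, mR=-8368/6757; mL+mR=-12096/6757 → advance -1; mR−mL=-160/233 → turn -1·90°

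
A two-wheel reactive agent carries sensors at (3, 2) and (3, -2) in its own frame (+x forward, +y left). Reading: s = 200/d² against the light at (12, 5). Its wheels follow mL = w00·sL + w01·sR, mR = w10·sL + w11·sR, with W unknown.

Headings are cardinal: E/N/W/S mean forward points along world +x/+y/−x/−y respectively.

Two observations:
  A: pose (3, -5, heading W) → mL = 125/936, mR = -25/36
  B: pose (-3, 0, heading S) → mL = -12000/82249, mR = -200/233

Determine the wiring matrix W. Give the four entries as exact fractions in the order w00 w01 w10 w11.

-1/2 1/2 -1 0

obs A: pose=(3,-5,W) → sL=25/36, sR=25/26, mL=125/936, mR=-25/36
obs B: pose=(-3,0,S) → sL=200/233, sR=200/353, mL=-12000/82249, mR=-200/233
sensor matrix S = [[25/36, 25/26], [200/233, 200/353]]; det S = -4156250/9623133
solve [mL_A; mL_B] = S·[w00; w01] and [mR_A; mR_B] = S·[w10; w11]:
  w00 = -1/2, w01 = 1/2, w10 = -1, w11 = 0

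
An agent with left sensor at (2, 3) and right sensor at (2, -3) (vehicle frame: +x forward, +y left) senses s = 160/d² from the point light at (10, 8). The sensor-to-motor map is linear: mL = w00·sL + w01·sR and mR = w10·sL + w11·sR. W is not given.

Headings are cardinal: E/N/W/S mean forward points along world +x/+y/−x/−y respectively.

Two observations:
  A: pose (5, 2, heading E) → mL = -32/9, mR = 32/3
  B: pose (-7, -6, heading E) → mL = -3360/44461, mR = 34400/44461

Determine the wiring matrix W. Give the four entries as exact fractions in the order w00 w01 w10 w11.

-1/2 1/2 1 1

obs A: pose=(5,2,E) → sL=80/9, sR=16/9, mL=-32/9, mR=32/3
obs B: pose=(-7,-6,E) → sL=80/173, sR=80/257, mL=-3360/44461, mR=34400/44461
sensor matrix S = [[80/9, 16/9], [80/173, 80/257]]; det S = 778240/400149
solve [mL_A; mL_B] = S·[w00; w01] and [mR_A; mR_B] = S·[w10; w11]:
  w00 = -1/2, w01 = 1/2, w10 = 1, w11 = 1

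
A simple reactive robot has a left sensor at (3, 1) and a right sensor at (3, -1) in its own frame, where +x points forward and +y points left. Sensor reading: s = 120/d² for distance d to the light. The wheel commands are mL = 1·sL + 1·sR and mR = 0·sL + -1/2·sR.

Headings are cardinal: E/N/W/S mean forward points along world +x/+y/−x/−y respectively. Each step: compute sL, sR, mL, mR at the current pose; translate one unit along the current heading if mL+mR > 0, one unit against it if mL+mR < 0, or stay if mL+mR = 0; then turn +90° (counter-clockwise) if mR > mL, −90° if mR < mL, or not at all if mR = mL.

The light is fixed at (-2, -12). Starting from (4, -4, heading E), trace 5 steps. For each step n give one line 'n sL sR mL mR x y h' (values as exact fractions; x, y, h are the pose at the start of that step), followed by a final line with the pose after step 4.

0 20/27 12/13 584/351 -6/13 4 -4 E
1 120/89 120/61 18000/5429 -60/61 5 -4 S
2 30/13 3/2 99/26 -3/4 5 -5 W
3 24/25 120/149 6576/3725 -60/149 4 -5 N
4 20/27 12/13 584/351 -6/13 4 -4 E
final 5 -4 S

n=0: pose=(4,-4,E); sL=20/27, sR=12/13; mL=584/351, mR=-6/13; mL+mR=422/351 → advance +1; mR−mL=-746/351 → turn -1·90°
n=1: pose=(5,-4,S); sL=120/89, sR=120/61; mL=18000/5429, mR=-60/61; mL+mR=12660/5429 → advance +1; mR−mL=-23340/5429 → turn -1·90°
n=2: pose=(5,-5,W); sL=30/13, sR=3/2; mL=99/26, mR=-3/4; mL+mR=159/52 → advance +1; mR−mL=-237/52 → turn -1·90°
n=3: pose=(4,-5,N); sL=24/25, sR=120/149; mL=6576/3725, mR=-60/149; mL+mR=5076/3725 → advance +1; mR−mL=-8076/3725 → turn -1·90°
n=4: pose=(4,-4,E); sL=20/27, sR=12/13; mL=584/351, mR=-6/13; mL+mR=422/351 → advance +1; mR−mL=-746/351 → turn -1·90°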